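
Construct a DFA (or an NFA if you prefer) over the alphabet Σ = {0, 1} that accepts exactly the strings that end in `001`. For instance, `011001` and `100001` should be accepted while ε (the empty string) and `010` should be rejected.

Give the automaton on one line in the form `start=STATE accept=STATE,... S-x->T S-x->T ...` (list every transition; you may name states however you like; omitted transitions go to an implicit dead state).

Let each state record the length of the longest suffix of the input read so far that is also a prefix of `001`. s1 means the last symbol is `0`; s2 means the last 2 symbols are `00`; s3 means the last 3 symbols are `001`. Accept only at s3, where the string currently ends in `001`.
        0   1  
>  s0   s1  s0 
   s1   s2  s0 
   s2   s2  s3 
 * s3   s1  s0 
(> = start, * = accepting)

start=s0 accept=s3 s0-0->s1 s0-1->s0 s1-0->s2 s1-1->s0 s2-0->s2 s2-1->s3 s3-0->s1 s3-1->s0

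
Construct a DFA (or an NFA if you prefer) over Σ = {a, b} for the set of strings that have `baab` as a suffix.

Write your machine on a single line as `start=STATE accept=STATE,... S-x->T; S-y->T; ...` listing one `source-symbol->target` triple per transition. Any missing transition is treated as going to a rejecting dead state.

Let each state record the length of the longest suffix of the input read so far that is also a prefix of `baab`. s1 means the last symbol is `b`; s2 means the last 2 symbols are `ba`; s3 means the last 3 symbols are `baa`; s4 means the last 4 symbols are `baab`. Accept only at s4, where the string currently ends in `baab`.
With 5 states:
        a   b  
>  s0   s0  s1 
   s1   s2  s1 
   s2   s3  s1 
   s3   s0  s4 
 * s4   s2  s1 
(> = start, * = accepting)

start=s0; accept=s4; s0-a->s0; s0-b->s1; s1-a->s2; s1-b->s1; s2-a->s3; s2-b->s1; s3-a->s0; s3-b->s4; s4-a->s2; s4-b->s1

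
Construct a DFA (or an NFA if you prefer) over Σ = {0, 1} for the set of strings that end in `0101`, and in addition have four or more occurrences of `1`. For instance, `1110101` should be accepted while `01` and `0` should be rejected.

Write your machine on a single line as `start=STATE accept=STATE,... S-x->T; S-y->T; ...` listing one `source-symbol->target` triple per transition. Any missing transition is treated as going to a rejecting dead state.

start=q0; accept=q6; q0-0->q0; q0-1->q1; q1-0->q1; q1-1->q2; q2-0->q3; q2-1->q2; q3-0->q3; q3-1->q4; q4-0->q5; q4-1->q2; q5-0->q3; q5-1->q6; q6-0->q5; q6-1->q2

Build one automaton per condition and run them in lockstep. The first has 5 states tracking how much of the suffix `0101` has currently been matched; the second has 6 states tracking the count of `1`s, saturating at 5. A product state is a pair (one from each), accepting exactly when both do. After merging equivalent states the machine shrinks.
With 7 states:
        0   1  
>  q0   q0  q1 
   q1   q1  q2 
   q2   q3  q2 
   q3   q3  q4 
   q4   q5  q2 
   q5   q3  q6 
 * q6   q5  q2 
(> = start, * = accepting)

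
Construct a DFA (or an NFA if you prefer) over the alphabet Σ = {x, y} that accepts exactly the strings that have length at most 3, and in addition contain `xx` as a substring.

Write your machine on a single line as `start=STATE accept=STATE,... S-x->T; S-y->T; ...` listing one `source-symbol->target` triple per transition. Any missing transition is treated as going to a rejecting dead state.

start=q0; accept=q3,q6; q0-x->q1; q0-y->q2; q1-x->q3; q1-y->q4; q2-x->q5; q2-y->q4; q3-x->q6; q3-y->q6; q4-x->q7; q4-y->q8; q5-x->q6; q5-y->q8; q6-x->q9; q6-y->q9; q7-x->q9; q7-y->q10; q8-x->q11; q8-y->q10; q9-x->q9; q9-y->q9; q10-x->q11; q10-y->q10; q11-x->q9; q11-y->q10

Handle the two conditions separately and then intersect. The first has 5 states tracking the input length, saturating at 4; the second has 3 states tracking whether and how much of `xx` has been seen. A product state is a pair (one from each), accepting exactly when both do.
          x    y  
>  q0     q1   q2 
   q1     q3   q4 
   q2     q5   q4 
 * q3     q6   q6 
   q4     q7   q8 
   q5     q6   q8 
 * q6     q9   q9 
   q7     q9  q10 
   q8    q11  q10 
   q9     q9   q9 
   q10   q11  q10 
   q11    q9  q10 
(> = start, * = accepting)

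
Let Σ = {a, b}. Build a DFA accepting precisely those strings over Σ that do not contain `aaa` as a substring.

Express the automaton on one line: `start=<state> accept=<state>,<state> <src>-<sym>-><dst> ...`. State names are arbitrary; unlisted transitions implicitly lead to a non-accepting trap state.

Track partial matches of the forbidden pattern `aaa`. State s3 is a dead state reached once `aaa` has occurred; every other state accepts. s0 means no part of `aaa` is currently matched.
A 4-state machine:
        a   b  
>* s0   s1  s0 
 * s1   s2  s0 
 * s2   s3  s0 
   s3   s3  s3 
(> = start, * = accepting)

start=s0 accept=s0,s1,s2 s0-a->s1 s0-b->s0 s1-a->s2 s1-b->s0 s2-a->s3 s2-b->s0 s3-a->s3 s3-b->s3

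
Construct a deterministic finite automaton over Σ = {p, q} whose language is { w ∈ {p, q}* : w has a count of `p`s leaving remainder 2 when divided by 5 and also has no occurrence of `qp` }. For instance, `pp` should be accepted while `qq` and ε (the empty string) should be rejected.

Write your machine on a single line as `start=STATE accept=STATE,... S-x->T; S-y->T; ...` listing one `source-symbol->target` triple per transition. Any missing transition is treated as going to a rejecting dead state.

Run two small machines in parallel and take their product. One (5 states) tracks the count of `p`s modulo 5; the other (3 states) tracks partial matches of the forbidden pattern `qp`. Each combined state is a pair, one component from each; accept when both components accept. After merging equivalent states the machine shrinks.
With 7 states:
       p  q 
>  A   B  C 
   B   D  C 
   C   C  C 
 * D   E  F 
   E   G  C 
 * F   C  F 
   G   A  C 
(> = start, * = accepting)

start=A; accept=D,F; A-p->B; A-q->C; B-p->D; B-q->C; C-p->C; C-q->C; D-p->E; D-q->F; E-p->G; E-q->C; F-p->C; F-q->F; G-p->A; G-q->C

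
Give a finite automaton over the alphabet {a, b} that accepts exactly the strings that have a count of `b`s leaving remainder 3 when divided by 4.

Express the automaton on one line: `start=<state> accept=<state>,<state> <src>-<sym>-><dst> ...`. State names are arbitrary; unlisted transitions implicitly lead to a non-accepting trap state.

The only thing that matters is how many `b`s have appeared, reduced mod 4. Use one state per residue: q0 for 0, …, q3 for 3. Reading `b` moves to the next residue; anything else stays put. q3 is accepting.
With 4 states:
        a   b  
>  q0   q0  q1 
   q1   q1  q2 
   q2   q2  q3 
 * q3   q3  q0 
(> = start, * = accepting)

start=q0 accept=q3 q0-a->q0 q0-b->q1 q1-a->q1 q1-b->q2 q2-a->q2 q2-b->q3 q3-a->q3 q3-b->q0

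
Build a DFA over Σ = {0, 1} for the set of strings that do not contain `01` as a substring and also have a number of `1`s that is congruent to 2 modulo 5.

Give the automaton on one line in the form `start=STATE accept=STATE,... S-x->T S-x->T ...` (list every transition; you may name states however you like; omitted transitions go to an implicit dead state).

Build one automaton per condition and run them in lockstep. One (3 states) tracks partial matches of the forbidden pattern `01`; the other (5 states) tracks the count of `1`s modulo 5. Each combined state is a pair, one component from each; accept when both components accept.
15 states suffice.
          0    1  
>  s0     s1   s2 
   s1     s1   s3 
   s2     s4   s5 
   s3     s3   s6 
   s4     s4   s6 
 * s5     s7   s8 
   s6     s6   s9 
 * s7     s7   s9 
   s8    s10  s11 
   s9     s9  s12 
   s10   s10  s12 
   s11   s13   s0 
   s12   s12  s14 
   s13   s13  s14 
   s14   s14   s3 
(> = start, * = accepting)

start=s0 accept=s5,s7 s0-0->s1 s0-1->s2 s1-0->s1 s1-1->s3 s2-0->s4 s2-1->s5 s3-0->s3 s3-1->s6 s4-0->s4 s4-1->s6 s5-0->s7 s5-1->s8 s6-0->s6 s6-1->s9 s7-0->s7 s7-1->s9 s8-0->s10 s8-1->s11 s9-0->s9 s9-1->s12 s10-0->s10 s10-1->s12 s11-0->s13 s11-1->s0 s12-0->s12 s12-1->s14 s13-0->s13 s13-1->s14 s14-0->s14 s14-1->s3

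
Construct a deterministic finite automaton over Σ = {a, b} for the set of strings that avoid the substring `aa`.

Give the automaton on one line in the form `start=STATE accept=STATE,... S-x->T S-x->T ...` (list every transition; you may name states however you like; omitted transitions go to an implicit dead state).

Track partial matches of the forbidden pattern `aa`. State q2 is a dead state reached once `aa` has occurred; every other state accepts. q0 means no part of `aa` is currently matched.
A 3-state machine:
        a   b  
>* q0   q1  q0 
 * q1   q2  q0 
   q2   q2  q2 
(> = start, * = accepting)

start=q0 accept=q0,q1 q0-a->q1 q0-b->q0 q1-a->q2 q1-b->q0 q2-a->q2 q2-b->q2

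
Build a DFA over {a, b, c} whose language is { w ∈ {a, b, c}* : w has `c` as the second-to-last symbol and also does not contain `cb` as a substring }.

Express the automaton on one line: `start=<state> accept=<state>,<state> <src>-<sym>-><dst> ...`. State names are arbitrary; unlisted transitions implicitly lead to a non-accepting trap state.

start=S0 accept=S2,S4 S0-a->S0 S0-b->S0 S0-c->S1 S1-a->S2 S1-b->S3 S1-c->S4 S2-a->S0 S2-b->S0 S2-c->S1 S3-a->S3 S3-b->S3 S3-c->S3 S4-a->S2 S4-b->S3 S4-c->S4

Handle the two conditions separately and then intersect. One (13 states) tracks the last 2 symbols read; the other (3 states) tracks partial matches of the forbidden pattern `cb`. Each combined state is a pair, one component from each; accept when both components accept. Equivalent product states are then merged.
With 5 states:
        a   b   c  
>  S0   S0  S0  S1 
   S1   S2  S3  S4 
 * S2   S0  S0  S1 
   S3   S3  S3  S3 
 * S4   S2  S3  S4 
(> = start, * = accepting)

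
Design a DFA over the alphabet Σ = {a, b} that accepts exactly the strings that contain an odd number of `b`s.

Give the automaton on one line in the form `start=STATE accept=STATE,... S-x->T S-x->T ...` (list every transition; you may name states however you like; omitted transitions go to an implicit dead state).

The only thing that matters is how many `b`s have appeared, reduced mod 2. Use one state per residue: q0 for 0, …, q1 for 1. Reading `b` moves to the next residue; anything else stays put. q1 is accepting.
With 2 states:
        a   b  
>  q0   q0  q1 
 * q1   q1  q0 
(> = start, * = accepting)

start=q0 accept=q1 q0-a->q0 q0-b->q1 q1-a->q1 q1-b->q0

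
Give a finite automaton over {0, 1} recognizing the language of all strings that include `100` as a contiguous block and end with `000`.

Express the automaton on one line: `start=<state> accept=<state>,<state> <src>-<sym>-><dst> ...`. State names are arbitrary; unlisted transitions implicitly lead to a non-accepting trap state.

Handle the two conditions separately and then intersect. The first has 4 states tracking whether and how much of `100` has been seen; the second has 4 states tracking how much of the suffix `000` has currently been matched. A product state is a pair (one from each), accepting exactly when both do. After merging equivalent states the machine shrinks.
A 5-state machine:
        0   1  
>  s0   s0  s1 
   s1   s2  s1 
   s2   s3  s1 
   s3   s4  s1 
 * s4   s4  s1 
(> = start, * = accepting)

start=s0 accept=s4 s0-0->s0 s0-1->s1 s1-0->s2 s1-1->s1 s2-0->s3 s2-1->s1 s3-0->s4 s3-1->s1 s4-0->s4 s4-1->s1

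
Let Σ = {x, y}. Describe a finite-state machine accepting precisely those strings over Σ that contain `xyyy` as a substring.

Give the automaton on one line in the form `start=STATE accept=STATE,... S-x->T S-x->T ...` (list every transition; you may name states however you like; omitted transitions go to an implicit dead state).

Track how much of `xyyy` has been matched so far: state s0 is no progress, s4 is the absorbing accept state reached once `xyyy` has occurred. Intermediate states record partial matches; on a mismatch, fall back to the longest reusable overlap.
A 5-state machine:
        x   y  
>  s0   s1  s0 
   s1   s1  s2 
   s2   s1  s3 
   s3   s1  s4 
 * s4   s4  s4 
(> = start, * = accepting)

start=s0 accept=s4 s0-x->s1 s0-y->s0 s1-x->s1 s1-y->s2 s2-x->s1 s2-y->s3 s3-x->s1 s3-y->s4 s4-x->s4 s4-y->s4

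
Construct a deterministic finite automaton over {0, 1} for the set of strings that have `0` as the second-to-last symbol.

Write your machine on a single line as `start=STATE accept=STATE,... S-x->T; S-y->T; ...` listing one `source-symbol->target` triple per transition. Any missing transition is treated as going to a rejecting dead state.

A DFA must remember the last 2 symbols (since which symbol is second-to-last isn't known until the input ends). Use one state per possible window of the last ≤2 symbols; accept from those whose window starts with `0`.
       0  1 
>  A   B  C 
   B   D  E 
   C   F  G 
 * D   D  E 
 * E   F  G 
   F   D  E 
   G   F  G 
(> = start, * = accepting)

start=A; accept=D,E; A-0->B; A-1->C; B-0->D; B-1->E; C-0->F; C-1->G; D-0->D; D-1->E; E-0->F; E-1->G; F-0->D; F-1->E; G-0->F; G-1->G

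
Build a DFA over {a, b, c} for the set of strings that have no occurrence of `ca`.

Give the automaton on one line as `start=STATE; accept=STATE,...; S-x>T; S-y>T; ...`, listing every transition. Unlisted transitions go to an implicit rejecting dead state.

This is the complement of 'contains `ca`'. Use the same substring-matching states — S0 through S2 holding how much of `ca` has just been matched — but flip the accepting set: everything except the trap S2 accepts.
A 3-state machine:
        a   b   c  
>* S0   S0  S0  S1 
 * S1   S2  S0  S1 
   S2   S2  S2  S2 
(> = start, * = accepting)

start=S0; accept=S0,S1; S0-a>S0; S0-b>S0; S0-c>S1; S1-a>S2; S1-b>S0; S1-c>S1; S2-a>S2; S2-b>S2; S2-c>S2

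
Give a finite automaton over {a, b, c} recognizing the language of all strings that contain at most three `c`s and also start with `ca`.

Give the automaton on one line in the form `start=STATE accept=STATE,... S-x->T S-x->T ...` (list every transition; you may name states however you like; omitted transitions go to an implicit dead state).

start=s0 accept=s4,s6,s8 s0-a->s1 s0-b->s1 s0-c->s2 s1-a->s1 s1-b->s1 s1-c->s3 s2-a->s4 s2-b->s3 s2-c->s5 s3-a->s3 s3-b->s3 s3-c->s5 s4-a->s4 s4-b->s4 s4-c->s6 s5-a->s5 s5-b->s5 s5-c->s7 s6-a->s6 s6-b->s6 s6-c->s8 s7-a->s7 s7-b->s7 s7-c->s9 s8-a->s8 s8-b->s8 s8-c->s10 s9-a->s9 s9-b->s9 s9-c->s9 s10-a->s10 s10-b->s10 s10-c->s10

Run two small machines in parallel and take their product. The first has 5 states tracking the count of `c`s, saturating at 4; the second has 4 states tracking whether the input so far still matches the prefix `ca`. A product state is a pair (one from each), accepting exactly when both do.
          a    b    c  
>  s0     s1   s1   s2 
   s1     s1   s1   s3 
   s2     s4   s3   s5 
   s3     s3   s3   s5 
 * s4     s4   s4   s6 
   s5     s5   s5   s7 
 * s6     s6   s6   s8 
   s7     s7   s7   s9 
 * s8     s8   s8  s10 
   s9     s9   s9   s9 
   s10   s10  s10  s10 
(> = start, * = accepting)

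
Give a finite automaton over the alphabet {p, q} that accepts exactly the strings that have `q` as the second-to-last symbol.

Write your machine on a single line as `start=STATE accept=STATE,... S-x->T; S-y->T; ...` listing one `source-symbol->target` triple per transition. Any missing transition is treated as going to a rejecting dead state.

start=S0; accept=S5,S6; S0-p->S1; S0-q->S2; S1-p->S3; S1-q->S4; S2-p->S5; S2-q->S6; S3-p->S3; S3-q->S4; S4-p->S5; S4-q->S6; S5-p->S3; S5-q->S4; S6-p->S5; S6-q->S6

A DFA must remember the last 2 symbols (since which symbol is second-to-last isn't known until the input ends). Use one state per possible window of the last ≤2 symbols; accept from those whose window starts with `q`.
With 7 states:
        p   q  
>  S0   S1  S2 
   S1   S3  S4 
   S2   S5  S6 
   S3   S3  S4 
   S4   S5  S6 
 * S5   S3  S4 
 * S6   S5  S6 
(> = start, * = accepting)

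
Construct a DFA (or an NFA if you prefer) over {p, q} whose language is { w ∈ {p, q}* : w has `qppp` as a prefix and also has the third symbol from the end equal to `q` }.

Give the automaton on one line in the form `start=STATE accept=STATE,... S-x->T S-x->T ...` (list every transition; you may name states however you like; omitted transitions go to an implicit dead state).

start=A accept=U,V,W,X A-p->B A-q->C B-p->D B-q->E C-p->F C-q->G D-p->H D-q->I E-p->J E-q->K F-p->L F-q->M G-p->N G-q->O H-p->H H-q->I I-p->J I-q->K J-p->P J-q->M K-p->N K-q->O L-p->Q L-q->I M-p->J M-q->K N-p->P N-q->M O-p->N O-q->O P-p->H P-q->I Q-p->Q Q-q->R R-p->S R-q->T S-p->U S-q->V T-p->W T-q->X U-p->Q U-q->R V-p->S V-q->T W-p->U W-q->V X-p->W X-q->X

Handle the two conditions separately and then intersect. The first has 6 states tracking whether the input so far still matches the prefix `qppp`; the second has 15 states tracking the last 3 symbols read. A product state is a pair (one from each), accepting exactly when both do.
With 24 states:
       p  q 
>  A   B  C 
   B   D  E 
   C   F  G 
   D   H  I 
   E   J  K 
   F   L  M 
   G   N  O 
   H   H  I 
   I   J  K 
   J   P  M 
   K   N  O 
   L   Q  I 
   M   J  K 
   N   P  M 
   O   N  O 
   P   H  I 
   Q   Q  R 
   R   S  T 
   S   U  V 
   T   W  X 
 * U   Q  R 
 * V   S  T 
 * W   U  V 
 * X   W  X 
(> = start, * = accepting)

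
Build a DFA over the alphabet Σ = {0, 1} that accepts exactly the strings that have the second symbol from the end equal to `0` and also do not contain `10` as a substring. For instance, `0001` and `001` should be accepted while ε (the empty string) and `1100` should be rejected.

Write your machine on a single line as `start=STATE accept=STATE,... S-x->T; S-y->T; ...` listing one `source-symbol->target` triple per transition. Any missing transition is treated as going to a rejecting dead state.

Run two small machines in parallel and take their product. The first has 7 states tracking the last 2 symbols read; the second has 3 states tracking partial matches of the forbidden pattern `10`. A product state is a pair (one from each), accepting exactly when both do.
       0  1 
>  A   B  C 
   B   D  E 
   C   F  G 
 * D   D  E 
 * E   F  G 
   F   H  I 
   G   F  G 
   H   H  I 
   I   F  J 
   J   F  J 
(> = start, * = accepting)

start=A; accept=D,E; A-0->B; A-1->C; B-0->D; B-1->E; C-0->F; C-1->G; D-0->D; D-1->E; E-0->F; E-1->G; F-0->H; F-1->I; G-0->F; G-1->G; H-0->H; H-1->I; I-0->F; I-1->J; J-0->F; J-1->J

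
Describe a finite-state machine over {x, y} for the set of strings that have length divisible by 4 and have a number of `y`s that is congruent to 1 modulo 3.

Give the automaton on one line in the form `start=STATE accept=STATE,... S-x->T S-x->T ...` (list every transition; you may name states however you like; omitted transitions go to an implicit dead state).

start=A accept=J A-x->B A-y->C B-x->D B-y->E C-x->E C-y->F D-x->G D-y->H E-x->H E-y->I F-x->I F-y->G G-x->A G-y->J H-x->J H-y->K I-x->K I-y->A J-x->C J-y->L K-x->L K-y->B L-x->F L-y->D

Build one automaton per condition and run them in lockstep. The first has 4 states tracking the input length modulo 4; the second has 3 states tracking the count of `y`s modulo 3. A product state is a pair (one from each), accepting exactly when both do.
With 12 states:
       x  y 
>  A   B  C 
   B   D  E 
   C   E  F 
   D   G  H 
   E   H  I 
   F   I  G 
   G   A  J 
   H   J  K 
   I   K  A 
 * J   C  L 
   K   L  B 
   L   F  D 
(> = start, * = accepting)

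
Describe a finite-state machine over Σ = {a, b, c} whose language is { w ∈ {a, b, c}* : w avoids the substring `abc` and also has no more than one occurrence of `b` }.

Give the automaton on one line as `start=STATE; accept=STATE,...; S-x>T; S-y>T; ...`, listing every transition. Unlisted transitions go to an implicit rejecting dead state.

start=q0; accept=q0,q1,q2,q3; q0-a>q1; q0-b>q2; q0-c>q0; q1-a>q1; q1-b>q3; q1-c>q0; q2-a>q2; q2-b>q4; q2-c>q2; q3-a>q2; q3-b>q4; q3-c>q4; q4-a>q4; q4-b>q4; q4-c>q4

Run two small machines in parallel and take their product. The first has 4 states tracking partial matches of the forbidden pattern `abc`; the second has 3 states tracking the count of `b`s, saturating at 2. A product state is a pair (one from each), accepting exactly when both do. Equivalent product states are then merged.
A 5-state machine:
        a   b   c  
>* q0   q1  q2  q0 
 * q1   q1  q3  q0 
 * q2   q2  q4  q2 
 * q3   q2  q4  q4 
   q4   q4  q4  q4 
(> = start, * = accepting)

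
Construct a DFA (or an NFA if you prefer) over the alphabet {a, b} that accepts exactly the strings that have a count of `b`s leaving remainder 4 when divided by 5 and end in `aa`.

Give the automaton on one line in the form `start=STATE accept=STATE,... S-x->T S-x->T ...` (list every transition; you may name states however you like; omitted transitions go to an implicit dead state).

Run two small machines in parallel and take their product. One (5 states) tracks the count of `b`s modulo 5; the other (3 states) tracks how much of the suffix `aa` has currently been matched. Each combined state is a pair, one component from each; accept when both components accept.
          a    b  
>  q0     q1   q2 
   q1     q3   q2 
   q2     q4   q5 
   q3     q3   q2 
   q4     q6   q5 
   q5     q7   q8 
   q6     q6   q5 
   q7     q9   q8 
   q8    q10  q11 
   q9     q9   q8 
   q10   q12  q11 
   q11   q13   q0 
   q12   q12  q11 
   q13   q14   q0 
 * q14   q14   q0 
(> = start, * = accepting)

start=q0 accept=q14 q0-a->q1 q0-b->q2 q1-a->q3 q1-b->q2 q2-a->q4 q2-b->q5 q3-a->q3 q3-b->q2 q4-a->q6 q4-b->q5 q5-a->q7 q5-b->q8 q6-a->q6 q6-b->q5 q7-a->q9 q7-b->q8 q8-a->q10 q8-b->q11 q9-a->q9 q9-b->q8 q10-a->q12 q10-b->q11 q11-a->q13 q11-b->q0 q12-a->q12 q12-b->q11 q13-a->q14 q13-b->q0 q14-a->q14 q14-b->q0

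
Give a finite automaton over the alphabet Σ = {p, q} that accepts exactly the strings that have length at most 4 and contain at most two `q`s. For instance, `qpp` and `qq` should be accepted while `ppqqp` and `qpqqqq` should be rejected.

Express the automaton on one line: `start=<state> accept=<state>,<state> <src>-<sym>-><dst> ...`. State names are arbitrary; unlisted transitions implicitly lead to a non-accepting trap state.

Handle the two conditions separately and then intersect. The first has 6 states tracking the input length, saturating at 5; the second has 4 states tracking the count of `q`s, saturating at 3. A product state is a pair (one from each), accepting exactly when both do. After merging equivalent states the machine shrinks.
       p  q 
>* A   B  C 
 * B   D  E 
 * C   E  F 
 * D   G  G 
 * E   G  H 
 * F   H  I 
 * G   J  J 
 * H   J  I 
   I   I  I 
 * J   I  I 
(> = start, * = accepting)

start=A accept=A,B,C,D,E,F,G,H,J A-p->B A-q->C B-p->D B-q->E C-p->E C-q->F D-p->G D-q->G E-p->G E-q->H F-p->H F-q->I G-p->J G-q->J H-p->J H-q->I I-p->I I-q->I J-p->I J-q->I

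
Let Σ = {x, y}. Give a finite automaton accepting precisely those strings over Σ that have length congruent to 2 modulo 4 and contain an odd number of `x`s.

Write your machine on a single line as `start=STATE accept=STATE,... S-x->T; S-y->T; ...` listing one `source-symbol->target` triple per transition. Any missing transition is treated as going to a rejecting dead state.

start=A; accept=E; A-x->B; A-y->C; B-x->D; B-y->E; C-x->E; C-y->D; D-x->F; D-y->G; E-x->G; E-y->F; F-x->A; F-y->H; G-x->H; G-y->A; H-x->C; H-y->B

Run two small machines in parallel and take their product. The first has 4 states tracking the input length modulo 4; the second has 2 states tracking the count of `x`s modulo 2. A product state is a pair (one from each), accepting exactly when both do.
With 8 states:
       x  y 
>  A   B  C 
   B   D  E 
   C   E  D 
   D   F  G 
 * E   G  F 
   F   A  H 
   G   H  A 
   H   C  B 
(> = start, * = accepting)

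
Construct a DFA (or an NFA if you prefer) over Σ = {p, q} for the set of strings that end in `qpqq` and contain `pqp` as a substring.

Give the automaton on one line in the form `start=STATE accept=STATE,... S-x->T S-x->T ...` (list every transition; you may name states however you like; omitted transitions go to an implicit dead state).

start=s0 accept=s7 s0-p->s1 s0-q->s0 s1-p->s1 s1-q->s2 s2-p->s3 s2-q->s0 s3-p->s4 s3-q->s5 s4-p->s4 s4-q->s6 s5-p->s3 s5-q->s7 s6-p->s3 s6-q->s6 s7-p->s3 s7-q->s6

Handle the two conditions separately and then intersect. The first has 5 states tracking how much of the suffix `qpqq` has currently been matched; the second has 4 states tracking whether and how much of `pqp` has been seen. A product state is a pair (one from each), accepting exactly when both do. Equivalent product states are then merged.
        p   q  
>  s0   s1  s0 
   s1   s1  s2 
   s2   s3  s0 
   s3   s4  s5 
   s4   s4  s6 
   s5   s3  s7 
   s6   s3  s6 
 * s7   s3  s6 
(> = start, * = accepting)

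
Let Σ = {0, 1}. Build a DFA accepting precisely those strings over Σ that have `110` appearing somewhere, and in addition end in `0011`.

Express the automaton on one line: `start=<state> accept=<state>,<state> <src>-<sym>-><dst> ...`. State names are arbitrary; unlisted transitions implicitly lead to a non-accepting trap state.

start=q0 accept=q11 q0-0->q1 q0-1->q2 q1-0->q3 q1-1->q2 q2-0->q1 q2-1->q4 q3-0->q3 q3-1->q5 q4-0->q6 q4-1->q4 q5-0->q1 q5-1->q7 q6-0->q8 q6-1->q9 q7-0->q6 q7-1->q4 q8-0->q8 q8-1->q10 q9-0->q6 q9-1->q9 q10-0->q6 q10-1->q11 q11-0->q6 q11-1->q9

Build one automaton per condition and run them in lockstep. The first has 4 states tracking whether and how much of `110` has been seen; the second has 5 states tracking how much of the suffix `0011` has currently been matched. A product state is a pair (one from each), accepting exactly when both do.
With 12 states:
          0    1  
>  q0     q1   q2 
   q1     q3   q2 
   q2     q1   q4 
   q3     q3   q5 
   q4     q6   q4 
   q5     q1   q7 
   q6     q8   q9 
   q7     q6   q4 
   q8     q8  q10 
   q9     q6   q9 
   q10    q6  q11 
 * q11    q6   q9 
(> = start, * = accepting)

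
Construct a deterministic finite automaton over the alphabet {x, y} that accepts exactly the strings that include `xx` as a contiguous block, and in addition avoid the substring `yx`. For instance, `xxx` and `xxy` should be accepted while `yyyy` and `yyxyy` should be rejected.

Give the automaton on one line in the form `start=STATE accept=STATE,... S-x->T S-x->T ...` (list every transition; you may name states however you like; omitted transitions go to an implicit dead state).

Run two small machines in parallel and take their product. The first has 3 states tracking whether and how much of `xx` has been seen; the second has 3 states tracking partial matches of the forbidden pattern `yx`. A product state is a pair (one from each), accepting exactly when both do. After merging equivalent states the machine shrinks.
5 states suffice.
       x  y 
>  A   B  C 
   B   D  C 
   C   C  C 
 * D   D  E 
 * E   C  E 
(> = start, * = accepting)

start=A accept=D,E A-x->B A-y->C B-x->D B-y->C C-x->C C-y->C D-x->D D-y->E E-x->C E-y->E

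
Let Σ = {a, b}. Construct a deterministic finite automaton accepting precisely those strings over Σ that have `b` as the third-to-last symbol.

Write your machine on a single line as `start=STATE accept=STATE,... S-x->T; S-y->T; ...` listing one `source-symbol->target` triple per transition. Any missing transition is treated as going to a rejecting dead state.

Because acceptance depends on a position counted from the end, the machine has to buffer the most recent 3 symbols. Make each state the string of the last up-to-3 symbols read; on input `x` shift the window left and append `x`. Accept when the buffered window has length 3 and begins with `b`.
With 15 states:
          a    b  
>  s0     s1   s2 
   s1     s3   s4 
   s2     s5   s6 
   s3     s7   s8 
   s4     s9  s10 
   s5    s11  s12 
   s6    s13  s14 
   s7     s7   s8 
   s8     s9  s10 
   s9    s11  s12 
   s10   s13  s14 
 * s11    s7   s8 
 * s12    s9  s10 
 * s13   s11  s12 
 * s14   s13  s14 
(> = start, * = accepting)

start=s0; accept=s11,s12,s13,s14; s0-a->s1; s0-b->s2; s1-a->s3; s1-b->s4; s2-a->s5; s2-b->s6; s3-a->s7; s3-b->s8; s4-a->s9; s4-b->s10; s5-a->s11; s5-b->s12; s6-a->s13; s6-b->s14; s7-a->s7; s7-b->s8; s8-a->s9; s8-b->s10; s9-a->s11; s9-b->s12; s10-a->s13; s10-b->s14; s11-a->s7; s11-b->s8; s12-a->s9; s12-b->s10; s13-a->s11; s13-b->s12; s14-a->s13; s14-b->s14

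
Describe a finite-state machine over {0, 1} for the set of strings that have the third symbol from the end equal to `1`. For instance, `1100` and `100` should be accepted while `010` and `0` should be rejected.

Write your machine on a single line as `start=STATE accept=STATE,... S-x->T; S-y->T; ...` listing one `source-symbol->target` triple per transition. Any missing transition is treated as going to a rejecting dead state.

Because acceptance depends on a position counted from the end, the machine has to buffer the most recent 3 symbols. Make each state the string of the last up-to-3 symbols read; on input `x` shift the window left and append `x`. Accept when the buffered window has length 3 and begins with `1`.
          0    1  
>  S0     S1   S2 
   S1     S3   S4 
   S2     S5   S6 
   S3     S7   S8 
   S4     S9  S10 
   S5    S11  S12 
   S6    S13  S14 
   S7     S7   S8 
   S8     S9  S10 
   S9    S11  S12 
   S10   S13  S14 
 * S11    S7   S8 
 * S12    S9  S10 
 * S13   S11  S12 
 * S14   S13  S14 
(> = start, * = accepting)

start=S0; accept=S11,S12,S13,S14; S0-0->S1; S0-1->S2; S1-0->S3; S1-1->S4; S2-0->S5; S2-1->S6; S3-0->S7; S3-1->S8; S4-0->S9; S4-1->S10; S5-0->S11; S5-1->S12; S6-0->S13; S6-1->S14; S7-0->S7; S7-1->S8; S8-0->S9; S8-1->S10; S9-0->S11; S9-1->S12; S10-0->S13; S10-1->S14; S11-0->S7; S11-1->S8; S12-0->S9; S12-1->S10; S13-0->S11; S13-1->S12; S14-0->S13; S14-1->S14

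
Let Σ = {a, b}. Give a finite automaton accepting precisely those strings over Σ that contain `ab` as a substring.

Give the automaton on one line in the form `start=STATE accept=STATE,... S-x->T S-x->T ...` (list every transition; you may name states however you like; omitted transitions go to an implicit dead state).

start=q0 accept=q2 q0-a->q1 q0-b->q0 q1-a->q1 q1-b->q2 q2-a->q2 q2-b->q2

States q0..q1 record the length of the longest prefix of `ab` that matches the current input suffix. Reaching q2 means `ab` has been seen, and we stay there forever. Accept from q2.
A 3-state machine:
        a   b  
>  q0   q1  q0 
   q1   q1  q2 
 * q2   q2  q2 
(> = start, * = accepting)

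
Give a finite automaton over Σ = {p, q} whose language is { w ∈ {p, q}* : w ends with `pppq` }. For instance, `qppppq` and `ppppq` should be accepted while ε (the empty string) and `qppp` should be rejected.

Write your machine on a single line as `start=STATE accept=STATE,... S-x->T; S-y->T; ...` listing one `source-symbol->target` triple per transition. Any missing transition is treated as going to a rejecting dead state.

Remember how much of `pppq` the current input suffix matches. State s0 means no match yet; s1 means the last symbol is `p`; s2 means the last 2 symbols are `pp`; s3 means the last 3 symbols are `ppp`; s4 means the last 4 symbols are `pppq`. Only s4 accepts. On a mismatch, fall back to the longest proper suffix that is still a prefix of `pppq`.
A 5-state machine:
        p   q  
>  s0   s1  s0 
   s1   s2  s0 
   s2   s3  s0 
   s3   s3  s4 
 * s4   s1  s0 
(> = start, * = accepting)

start=s0; accept=s4; s0-p->s1; s0-q->s0; s1-p->s2; s1-q->s0; s2-p->s3; s2-q->s0; s3-p->s3; s3-q->s4; s4-p->s1; s4-q->s0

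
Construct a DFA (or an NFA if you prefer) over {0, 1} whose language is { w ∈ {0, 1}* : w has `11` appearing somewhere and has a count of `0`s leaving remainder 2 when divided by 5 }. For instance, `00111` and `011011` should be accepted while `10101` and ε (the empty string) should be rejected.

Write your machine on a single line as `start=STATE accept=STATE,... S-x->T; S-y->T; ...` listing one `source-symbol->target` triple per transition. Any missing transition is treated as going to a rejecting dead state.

start=q0; accept=q11; q0-0->q1; q0-1->q2; q1-0->q3; q1-1->q4; q2-0->q1; q2-1->q5; q3-0->q6; q3-1->q7; q4-0->q3; q4-1->q8; q5-0->q8; q5-1->q5; q6-0->q9; q6-1->q10; q7-0->q6; q7-1->q11; q8-0->q11; q8-1->q8; q9-0->q0; q9-1->q12; q10-0->q9; q10-1->q13; q11-0->q13; q11-1->q11; q12-0->q0; q12-1->q14; q13-0->q14; q13-1->q13; q14-0->q5; q14-1->q14

Build one automaton per condition and run them in lockstep. One (3 states) tracks whether and how much of `11` has been seen; the other (5 states) tracks the count of `0`s modulo 5. Each combined state is a pair, one component from each; accept when both components accept.
A 15-state machine:
          0    1  
>  q0     q1   q2 
   q1     q3   q4 
   q2     q1   q5 
   q3     q6   q7 
   q4     q3   q8 
   q5     q8   q5 
   q6     q9  q10 
   q7     q6  q11 
   q8    q11   q8 
   q9     q0  q12 
   q10    q9  q13 
 * q11   q13  q11 
   q12    q0  q14 
   q13   q14  q13 
   q14    q5  q14 
(> = start, * = accepting)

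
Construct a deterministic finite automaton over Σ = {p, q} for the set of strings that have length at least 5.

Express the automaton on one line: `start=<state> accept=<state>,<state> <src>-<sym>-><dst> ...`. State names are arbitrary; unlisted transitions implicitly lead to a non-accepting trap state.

start=S0 accept=S5,S6 S0-p->S1 S0-q->S1 S1-p->S2 S1-q->S2 S2-p->S3 S2-q->S3 S3-p->S4 S3-q->S4 S4-p->S5 S4-q->S5 S5-p->S6 S5-q->S6 S6-p->S6 S6-q->S6

Count input length up to 6: every symbol moves from S0 toward S6, which means 'more than 5' and absorbs. Accept from {S5, S6}.
With 7 states:
        p   q  
>  S0   S1  S1 
   S1   S2  S2 
   S2   S3  S3 
   S3   S4  S4 
   S4   S5  S5 
 * S5   S6  S6 
 * S6   S6  S6 
(> = start, * = accepting)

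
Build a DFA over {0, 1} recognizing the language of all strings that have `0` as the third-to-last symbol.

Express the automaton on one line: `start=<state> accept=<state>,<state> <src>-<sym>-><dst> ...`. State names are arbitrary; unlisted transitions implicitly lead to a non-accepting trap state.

start=S0 accept=S7,S8,S9,S10 S0-0->S1 S0-1->S2 S1-0->S3 S1-1->S4 S2-0->S5 S2-1->S6 S3-0->S7 S3-1->S8 S4-0->S9 S4-1->S10 S5-0->S11 S5-1->S12 S6-0->S13 S6-1->S14 S7-0->S7 S7-1->S8 S8-0->S9 S8-1->S10 S9-0->S11 S9-1->S12 S10-0->S13 S10-1->S14 S11-0->S7 S11-1->S8 S12-0->S9 S12-1->S10 S13-0->S11 S13-1->S12 S14-0->S13 S14-1->S14

Because acceptance depends on a position counted from the end, the machine has to buffer the most recent 3 symbols. Make each state the string of the last up-to-3 symbols read; on input `x` shift the window left and append `x`. Accept when the buffered window has length 3 and begins with `0`.
          0    1  
>  S0     S1   S2 
   S1     S3   S4 
   S2     S5   S6 
   S3     S7   S8 
   S4     S9  S10 
   S5    S11  S12 
   S6    S13  S14 
 * S7     S7   S8 
 * S8     S9  S10 
 * S9    S11  S12 
 * S10   S13  S14 
   S11    S7   S8 
   S12    S9  S10 
   S13   S11  S12 
   S14   S13  S14 
(> = start, * = accepting)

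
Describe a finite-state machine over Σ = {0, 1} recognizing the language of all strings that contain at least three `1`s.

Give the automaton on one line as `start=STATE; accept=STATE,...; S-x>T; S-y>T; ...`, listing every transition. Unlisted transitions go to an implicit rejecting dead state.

start=s0; accept=s3,s4; s0-0>s0; s0-1>s1; s1-0>s1; s1-1>s2; s2-0>s2; s2-1>s3; s3-0>s3; s3-1>s4; s4-0>s4; s4-1>s4

Count `1`s, saturating at 4: states s0 through s3 mean 0 through 3 `1`s seen; s4 means more than 3. Each `1` increments (capped at s4); other symbols loop. Accept from {s3, s4}.
With 5 states:
        0   1  
>  s0   s0  s1 
   s1   s1  s2 
   s2   s2  s3 
 * s3   s3  s4 
 * s4   s4  s4 
(> = start, * = accepting)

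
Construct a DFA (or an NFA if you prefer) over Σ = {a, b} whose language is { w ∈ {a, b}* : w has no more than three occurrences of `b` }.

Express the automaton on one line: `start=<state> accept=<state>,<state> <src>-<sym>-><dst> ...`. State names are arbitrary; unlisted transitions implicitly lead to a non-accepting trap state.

start=S0 accept=S0,S1,S2,S3 S0-a->S0 S0-b->S1 S1-a->S1 S1-b->S2 S2-a->S2 S2-b->S3 S3-a->S3 S3-b->S4 S4-a->S4 S4-b->S4

Only the number of `b`s matters, and only up to 4. Make a chain S0 → S1 → S2 → S3 → S4 advanced by each `b` (with S4 absorbing); every other symbol self-loops. The accepting set is {S0, S1, S2, S3}.
5 states suffice.
        a   b  
>* S0   S0  S1 
 * S1   S1  S2 
 * S2   S2  S3 
 * S3   S3  S4 
   S4   S4  S4 
(> = start, * = accepting)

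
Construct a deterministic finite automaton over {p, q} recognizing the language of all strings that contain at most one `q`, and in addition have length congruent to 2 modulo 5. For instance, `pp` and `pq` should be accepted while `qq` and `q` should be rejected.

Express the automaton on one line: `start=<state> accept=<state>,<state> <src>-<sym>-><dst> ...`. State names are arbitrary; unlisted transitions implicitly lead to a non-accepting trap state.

start=S0 accept=S3,S4 S0-p->S1 S0-q->S2 S1-p->S3 S1-q->S4 S2-p->S4 S2-q->S5 S3-p->S6 S3-q->S7 S4-p->S7 S4-q->S5 S5-p->S5 S5-q->S5 S6-p->S8 S6-q->S9 S7-p->S9 S7-q->S5 S8-p->S0 S8-q->S10 S9-p->S10 S9-q->S5 S10-p->S2 S10-q->S5

Build one automaton per condition and run them in lockstep. One (3 states) tracks the count of `q`s, saturating at 2; the other (5 states) tracks the input length modulo 5. Each combined state is a pair, one component from each; accept when both components accept. Equivalent product states are then merged.
11 states suffice.
          p    q  
>  S0     S1   S2 
   S1     S3   S4 
   S2     S4   S5 
 * S3     S6   S7 
 * S4     S7   S5 
   S5     S5   S5 
   S6     S8   S9 
   S7     S9   S5 
   S8     S0  S10 
   S9    S10   S5 
   S10    S2   S5 
(> = start, * = accepting)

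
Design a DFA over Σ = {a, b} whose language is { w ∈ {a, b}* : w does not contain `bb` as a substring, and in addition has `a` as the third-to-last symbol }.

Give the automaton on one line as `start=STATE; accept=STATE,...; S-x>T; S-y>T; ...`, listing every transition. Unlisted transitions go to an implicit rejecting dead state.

Handle the two conditions separately and then intersect. One (3 states) tracks partial matches of the forbidden pattern `bb`; the other (15 states) tracks the last 3 symbols read. Each combined state is a pair, one component from each; accept when both components accept.
          a    b  
>  S0     S1   S2 
   S1     S3   S4 
   S2     S5   S6 
   S3     S7   S8 
   S4     S9  S10 
   S5    S11  S12 
   S6    S13  S14 
 * S7     S7   S8 
 * S8     S9  S10 
 * S9    S11  S12 
   S10   S13  S14 
   S11    S7   S8 
   S12    S9  S10 
   S13   S15  S16 
   S14   S13  S14 
   S15   S17  S18 
   S16   S19  S10 
   S17   S17  S18 
   S18   S19  S10 
   S19   S15  S16 
(> = start, * = accepting)

start=S0; accept=S7,S8,S9; S0-a>S1; S0-b>S2; S1-a>S3; S1-b>S4; S2-a>S5; S2-b>S6; S3-a>S7; S3-b>S8; S4-a>S9; S4-b>S10; S5-a>S11; S5-b>S12; S6-a>S13; S6-b>S14; S7-a>S7; S7-b>S8; S8-a>S9; S8-b>S10; S9-a>S11; S9-b>S12; S10-a>S13; S10-b>S14; S11-a>S7; S11-b>S8; S12-a>S9; S12-b>S10; S13-a>S15; S13-b>S16; S14-a>S13; S14-b>S14; S15-a>S17; S15-b>S18; S16-a>S19; S16-b>S10; S17-a>S17; S17-b>S18; S18-a>S19; S18-b>S10; S19-a>S15; S19-b>S16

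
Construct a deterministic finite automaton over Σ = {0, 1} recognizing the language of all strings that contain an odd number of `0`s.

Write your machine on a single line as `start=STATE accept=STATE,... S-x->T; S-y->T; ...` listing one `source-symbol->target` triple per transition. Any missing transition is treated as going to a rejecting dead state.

The only thing that matters is how many `0`s have appeared, reduced mod 2. Use one state per residue: q0 for 0, …, q1 for 1. Reading `0` moves to the next residue; anything else stays put. q1 is accepting.
2 states suffice.
        0   1  
>  q0   q1  q0 
 * q1   q0  q1 
(> = start, * = accepting)

start=q0; accept=q1; q0-0->q1; q0-1->q0; q1-0->q0; q1-1->q1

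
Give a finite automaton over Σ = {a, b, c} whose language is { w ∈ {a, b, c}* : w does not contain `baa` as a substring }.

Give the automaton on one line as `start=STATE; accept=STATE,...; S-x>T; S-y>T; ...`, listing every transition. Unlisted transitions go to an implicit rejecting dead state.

Track partial matches of the forbidden pattern `baa`. State S3 is a dead state reached once `baa` has occurred; every other state accepts. S0 means no part of `baa` is currently matched.
        a   b   c  
>* S0   S0  S1  S0 
 * S1   S2  S1  S0 
 * S2   S3  S1  S0 
   S3   S3  S3  S3 
(> = start, * = accepting)

start=S0; accept=S0,S1,S2; S0-a>S0; S0-b>S1; S0-c>S0; S1-a>S2; S1-b>S1; S1-c>S0; S2-a>S3; S2-b>S1; S2-c>S0; S3-a>S3; S3-b>S3; S3-c>S3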